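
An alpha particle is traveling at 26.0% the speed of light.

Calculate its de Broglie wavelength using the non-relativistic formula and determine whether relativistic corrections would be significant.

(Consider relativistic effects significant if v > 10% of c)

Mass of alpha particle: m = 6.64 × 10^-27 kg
Yes, relativistic corrections are needed.

Using the non-relativistic de Broglie formula λ = h/(mv):

v = 26.0% × c = 7.795 × 10^7 m/s

λ = h/(mv)
λ = (6.626 × 10^-34 J·s) / (6.64 × 10^-27 kg × 7.795 × 10^7 m/s)
λ = 1.28 × 10^-15 m

Since v = 26.0% of c > 10% of c, relativistic corrections ARE significant and the actual wavelength would differ from this non-relativistic estimate.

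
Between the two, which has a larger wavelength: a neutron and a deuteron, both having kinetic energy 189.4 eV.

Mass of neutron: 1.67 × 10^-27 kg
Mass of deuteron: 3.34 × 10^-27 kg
The neutron has the longer wavelength.

Using λ = h/√(2mKE):

For neutron: λ₁ = h/√(2m₁KE) = 2.08 × 10^-12 m
For deuteron: λ₂ = h/√(2m₂KE) = 1.47 × 10^-12 m

Since λ ∝ 1/√m at constant kinetic energy, the lighter particle has the longer wavelength.

The neutron has the longer de Broglie wavelength.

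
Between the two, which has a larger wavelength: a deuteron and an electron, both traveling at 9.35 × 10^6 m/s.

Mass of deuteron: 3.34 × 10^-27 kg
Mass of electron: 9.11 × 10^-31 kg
The electron has the longer wavelength.

Using λ = h/(mv), since both particles have the same velocity, the wavelength depends only on mass.

For deuteron: λ₁ = h/(m₁v) = 2.12 × 10^-14 m
For electron: λ₂ = h/(m₂v) = 7.78 × 10^-11 m

Since λ ∝ 1/m at constant velocity, the lighter particle has the longer wavelength.

The electron has the longer de Broglie wavelength.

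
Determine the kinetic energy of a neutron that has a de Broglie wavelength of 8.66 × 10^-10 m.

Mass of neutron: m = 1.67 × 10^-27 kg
1.75 × 10^-22 J (or 1.09 × 10^-3 eV)

From λ = h/√(2mKE), we solve for KE:

λ² = h²/(2mKE)
KE = h²/(2mλ²)
KE = (6.626 × 10^-34 J·s)² / (2 × 1.67 × 10^-27 kg × (8.66 × 10^-10 m)²)
KE = 1.75 × 10^-22 J
KE = 1.09 × 10^-3 eV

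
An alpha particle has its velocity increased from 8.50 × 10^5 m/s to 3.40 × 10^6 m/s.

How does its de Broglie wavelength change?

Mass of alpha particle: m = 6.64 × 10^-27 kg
The wavelength decreases by a factor of 4.

Using λ = h/(mv):

Initial wavelength: λ₁ = h/(mv₁) = 1.17 × 10^-13 m
Final wavelength: λ₂ = h/(mv₂) = 2.93 × 10^-14 m

Since λ ∝ 1/v, when velocity increases by a factor of 4, the wavelength decreases by a factor of 4.

λ₂/λ₁ = v₁/v₂ = 1/4

The wavelength decreases by a factor of 4.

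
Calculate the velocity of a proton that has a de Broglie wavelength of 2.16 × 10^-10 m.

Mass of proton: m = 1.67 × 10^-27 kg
1.84 × 10^3 m/s

From the de Broglie relation λ = h/(mv), we solve for v:

v = h/(mλ)
v = (6.626 × 10^-34 J·s) / (1.67 × 10^-27 kg × 2.16 × 10^-10 m)
v = 1.84 × 10^3 m/s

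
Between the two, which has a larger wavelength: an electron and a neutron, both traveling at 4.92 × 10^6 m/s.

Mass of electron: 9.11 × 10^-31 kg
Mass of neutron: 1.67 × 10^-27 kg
The electron has the longer wavelength.

Using λ = h/(mv), since both particles have the same velocity, the wavelength depends only on mass.

For electron: λ₁ = h/(m₁v) = 1.48 × 10^-10 m
For neutron: λ₂ = h/(m₂v) = 8.06 × 10^-14 m

Since λ ∝ 1/m at constant velocity, the lighter particle has the longer wavelength.

The electron has the longer de Broglie wavelength.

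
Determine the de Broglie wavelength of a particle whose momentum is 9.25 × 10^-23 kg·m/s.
7.16 × 10^-12 m

Using the de Broglie relation λ = h/p:

λ = h/p
λ = (6.626 × 10^-34 J·s) / (9.25 × 10^-23 kg·m/s)
λ = 7.16 × 10^-12 m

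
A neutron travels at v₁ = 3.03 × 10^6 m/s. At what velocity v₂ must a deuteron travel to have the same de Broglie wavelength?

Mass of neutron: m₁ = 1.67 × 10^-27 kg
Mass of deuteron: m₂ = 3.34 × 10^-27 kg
v₂ = 1.52 × 10^6 m/s

For equal de Broglie wavelengths: λ₁ = λ₂

h/(m₁v₁) = h/(m₂v₂)
m₁v₁ = m₂v₂
v₂ = v₁ · (m₁/m₂)

v₂ = 3.03 × 10^6 m/s × (1.67 × 10^-27 kg / 3.34 × 10^-27 kg)
v₂ = 1.52 × 10^6 m/s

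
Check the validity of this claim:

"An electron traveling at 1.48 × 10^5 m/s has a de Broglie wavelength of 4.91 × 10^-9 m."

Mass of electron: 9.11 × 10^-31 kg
True

The claim is correct.

Using λ = h/(mv):
λ = (6.626 × 10^-34 J·s) / (9.11 × 10^-31 kg × 1.48 × 10^5 m/s)
λ = 4.91 × 10^-9 m

This matches the claimed value.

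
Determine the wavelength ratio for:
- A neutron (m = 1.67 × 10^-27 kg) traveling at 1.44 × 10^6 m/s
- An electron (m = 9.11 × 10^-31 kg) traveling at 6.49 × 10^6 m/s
λ₁/λ₂ = 2.46 × 10^-3

Using λ = h/(mv):

λ₁ = h/(m₁v₁) = 2.76 × 10^-13 m
λ₂ = h/(m₂v₂) = 1.12 × 10^-10 m

Ratio λ₁/λ₂ = (m₂v₂)/(m₁v₁)
         = (9.11 × 10^-31 kg × 6.49 × 10^6 m/s) / (1.67 × 10^-27 kg × 1.44 × 10^6 m/s)
         = 2.46 × 10^-3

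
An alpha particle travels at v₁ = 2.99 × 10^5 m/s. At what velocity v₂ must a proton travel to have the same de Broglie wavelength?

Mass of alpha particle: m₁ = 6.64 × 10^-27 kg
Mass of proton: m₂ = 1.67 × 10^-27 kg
v₂ = 1.19 × 10^6 m/s

For equal de Broglie wavelengths: λ₁ = λ₂

h/(m₁v₁) = h/(m₂v₂)
m₁v₁ = m₂v₂
v₂ = v₁ · (m₁/m₂)

v₂ = 2.99 × 10^5 m/s × (6.64 × 10^-27 kg / 1.67 × 10^-27 kg)
v₂ = 1.19 × 10^6 m/s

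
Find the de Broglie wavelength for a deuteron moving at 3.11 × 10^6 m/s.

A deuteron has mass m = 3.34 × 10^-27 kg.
6.38 × 10^-14 m

Using the de Broglie relation λ = h/(mv):

λ = h/(mv)
λ = (6.626 × 10^-34 J·s) / (3.34 × 10^-27 kg × 3.11 × 10^6 m/s)
λ = 6.38 × 10^-14 m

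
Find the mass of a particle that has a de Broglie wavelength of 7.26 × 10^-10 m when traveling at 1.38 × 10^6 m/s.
6.61 × 10^-31 kg

From the de Broglie relation λ = h/(mv), we solve for m:

m = h/(λv)
m = (6.626 × 10^-34 J·s) / (7.26 × 10^-10 m × 1.38 × 10^6 m/s)
m = 6.61 × 10^-31 kg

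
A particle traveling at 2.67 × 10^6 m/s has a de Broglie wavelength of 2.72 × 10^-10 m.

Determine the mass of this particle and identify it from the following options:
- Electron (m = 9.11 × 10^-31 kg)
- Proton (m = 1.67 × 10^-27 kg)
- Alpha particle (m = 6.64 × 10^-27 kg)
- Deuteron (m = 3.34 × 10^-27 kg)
The particle is an electron.

From λ = h/(mv), solve for mass:

m = h/(λv)
m = (6.626 × 10^-34 J·s) / (2.72 × 10^-10 m × 2.67 × 10^6 m/s)
m = 9.12 × 10^-31 kg

Comparing with the listed masses, this is closest to an electron.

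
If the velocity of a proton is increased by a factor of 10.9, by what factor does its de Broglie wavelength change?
The wavelength decreases by a factor of 10.9.

From λ = h/(mv), the wavelength is inversely proportional to velocity:

λ ∝ 1/v

If v → 10.9v, then λ → λ/10.9

When velocity is increased by a factor of 10.9, the wavelength decreases by a factor of 10.9.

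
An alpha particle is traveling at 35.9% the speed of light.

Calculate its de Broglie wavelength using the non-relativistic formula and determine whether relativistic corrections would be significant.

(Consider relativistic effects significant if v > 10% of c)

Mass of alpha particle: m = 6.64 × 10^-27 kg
Yes, relativistic corrections are needed.

Using the non-relativistic de Broglie formula λ = h/(mv):

v = 35.9% × c = 1.076 × 10^8 m/s

λ = h/(mv)
λ = (6.626 × 10^-34 J·s) / (6.64 × 10^-27 kg × 1.076 × 10^8 m/s)
λ = 9.27 × 10^-16 m

Since v = 35.9% of c > 10% of c, relativistic corrections ARE significant and the actual wavelength would differ from this non-relativistic estimate.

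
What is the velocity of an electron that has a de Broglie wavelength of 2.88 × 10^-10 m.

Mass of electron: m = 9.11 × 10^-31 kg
2.53 × 10^6 m/s

From the de Broglie relation λ = h/(mv), we solve for v:

v = h/(mλ)
v = (6.626 × 10^-34 J·s) / (9.11 × 10^-31 kg × 2.88 × 10^-10 m)
v = 2.53 × 10^6 m/s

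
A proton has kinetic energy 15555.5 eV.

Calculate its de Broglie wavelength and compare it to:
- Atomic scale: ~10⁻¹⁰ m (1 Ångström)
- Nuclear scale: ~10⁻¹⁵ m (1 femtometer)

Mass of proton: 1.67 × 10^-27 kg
λ = 2.30 × 10^-13 m, which is between nuclear and atomic scales.

Using λ = h/√(2mKE):

KE = 15555.5 eV = 2.492 × 10^-15 J

λ = h/√(2mKE)
λ = (6.626 × 10^-34 J·s) / √(2 × 1.67 × 10^-27 kg × 2.492 × 10^-15 J)
λ = 2.30 × 10^-13 m

Comparison:
- Atomic scale (10⁻¹⁰ m): λ is 0.0023× this size
- Nuclear scale (10⁻¹⁵ m): λ is 2.3e+02× this size

The wavelength is between nuclear and atomic scales.

This wavelength is appropriate for probing atomic structure but too large for nuclear physics experiments.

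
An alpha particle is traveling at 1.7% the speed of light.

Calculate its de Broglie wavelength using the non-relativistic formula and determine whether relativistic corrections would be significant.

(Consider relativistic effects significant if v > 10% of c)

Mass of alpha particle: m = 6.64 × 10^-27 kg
No, relativistic corrections are not needed.

Using the non-relativistic de Broglie formula λ = h/(mv):

v = 1.7% × c = 5.096 × 10^6 m/s

λ = h/(mv)
λ = (6.626 × 10^-34 J·s) / (6.64 × 10^-27 kg × 5.096 × 10^6 m/s)
λ = 1.96 × 10^-14 m

Since v = 1.7% of c < 10% of c, relativistic corrections are NOT significant and this non-relativistic result is a good approximation.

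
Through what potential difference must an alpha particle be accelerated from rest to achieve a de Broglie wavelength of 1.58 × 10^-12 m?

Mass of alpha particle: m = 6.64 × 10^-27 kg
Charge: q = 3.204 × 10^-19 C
41.3 V

From λ = h/√(2mqV), we solve for V:

λ² = h²/(2mqV)
V = h²/(2mqλ²)
V = (6.626 × 10^-34 J·s)² / (2 × 6.64 × 10^-27 kg × 3.204 × 10^-19 C × (1.58 × 10^-12 m)²)
V = 41.3 V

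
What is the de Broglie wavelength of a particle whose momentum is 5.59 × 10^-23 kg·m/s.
1.19 × 10^-11 m

Using the de Broglie relation λ = h/p:

λ = h/p
λ = (6.626 × 10^-34 J·s) / (5.59 × 10^-23 kg·m/s)
λ = 1.19 × 10^-11 m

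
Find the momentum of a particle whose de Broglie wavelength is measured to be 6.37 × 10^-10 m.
1.04 × 10^-24 kg·m/s

From the de Broglie relation λ = h/p, we solve for p:

p = h/λ
p = (6.626 × 10^-34 J·s) / (6.37 × 10^-10 m)
p = 1.04 × 10^-24 kg·m/s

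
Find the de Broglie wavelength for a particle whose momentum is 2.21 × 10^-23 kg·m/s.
3.00 × 10^-11 m

Using the de Broglie relation λ = h/p:

λ = h/p
λ = (6.626 × 10^-34 J·s) / (2.21 × 10^-23 kg·m/s)
λ = 3.00 × 10^-11 m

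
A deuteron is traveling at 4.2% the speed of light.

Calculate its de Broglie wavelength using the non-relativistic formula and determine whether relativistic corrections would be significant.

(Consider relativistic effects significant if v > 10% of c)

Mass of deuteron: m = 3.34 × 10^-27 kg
No, relativistic corrections are not needed.

Using the non-relativistic de Broglie formula λ = h/(mv):

v = 4.2% × c = 1.259 × 10^7 m/s

λ = h/(mv)
λ = (6.626 × 10^-34 J·s) / (3.34 × 10^-27 kg × 1.259 × 10^7 m/s)
λ = 1.58 × 10^-14 m

Since v = 4.2% of c < 10% of c, relativistic corrections are NOT significant and this non-relativistic result is a good approximation.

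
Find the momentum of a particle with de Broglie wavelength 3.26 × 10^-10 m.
2.03 × 10^-24 kg·m/s

From the de Broglie relation λ = h/p, we solve for p:

p = h/λ
p = (6.626 × 10^-34 J·s) / (3.26 × 10^-10 m)
p = 2.03 × 10^-24 kg·m/s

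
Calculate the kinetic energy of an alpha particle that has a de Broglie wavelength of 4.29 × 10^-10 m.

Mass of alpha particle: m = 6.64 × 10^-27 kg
1.80 × 10^-22 J (or 1.12 × 10^-3 eV)

From λ = h/√(2mKE), we solve for KE:

λ² = h²/(2mKE)
KE = h²/(2mλ²)
KE = (6.626 × 10^-34 J·s)² / (2 × 6.64 × 10^-27 kg × (4.29 × 10^-10 m)²)
KE = 1.80 × 10^-22 J
KE = 1.12 × 10^-3 eV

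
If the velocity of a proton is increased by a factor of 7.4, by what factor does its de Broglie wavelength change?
The wavelength decreases by a factor of 7.4.

From λ = h/(mv), the wavelength is inversely proportional to velocity:

λ ∝ 1/v

If v → 7.4v, then λ → λ/7.4

When velocity is increased by a factor of 7.4, the wavelength decreases by a factor of 7.4.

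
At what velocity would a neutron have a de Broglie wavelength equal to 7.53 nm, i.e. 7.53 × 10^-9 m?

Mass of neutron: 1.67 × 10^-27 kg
5.27 × 10^1 m/s

From λ = h/(mv), solve for v:

v = h/(mλ)
v = (6.626 × 10^-34 J·s) / (1.67 × 10^-27 kg × 7.53 × 10^-9 m)
v = 5.27 × 10^1 m/s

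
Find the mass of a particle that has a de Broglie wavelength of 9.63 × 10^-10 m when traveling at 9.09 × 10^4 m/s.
7.57 × 10^-30 kg

From the de Broglie relation λ = h/(mv), we solve for m:

m = h/(λv)
m = (6.626 × 10^-34 J·s) / (9.63 × 10^-10 m × 9.09 × 10^4 m/s)
m = 7.57 × 10^-30 kg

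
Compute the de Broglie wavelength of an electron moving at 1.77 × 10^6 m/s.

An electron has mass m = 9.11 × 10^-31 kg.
4.11 × 10^-10 m

Using the de Broglie relation λ = h/(mv):

λ = h/(mv)
λ = (6.626 × 10^-34 J·s) / (9.11 × 10^-31 kg × 1.77 × 10^6 m/s)
λ = 4.11 × 10^-10 m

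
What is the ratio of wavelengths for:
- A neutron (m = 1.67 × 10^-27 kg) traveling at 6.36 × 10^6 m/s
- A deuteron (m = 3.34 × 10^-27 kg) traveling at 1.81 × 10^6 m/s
λ₁/λ₂ = 0.569

Using λ = h/(mv):

λ₁ = h/(m₁v₁) = 6.24 × 10^-14 m
λ₂ = h/(m₂v₂) = 1.10 × 10^-13 m

Ratio λ₁/λ₂ = (m₂v₂)/(m₁v₁)
         = (3.34 × 10^-27 kg × 1.81 × 10^6 m/s) / (1.67 × 10^-27 kg × 6.36 × 10^6 m/s)
         = 0.569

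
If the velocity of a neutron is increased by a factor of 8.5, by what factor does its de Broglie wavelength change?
The wavelength decreases by a factor of 8.5.

From λ = h/(mv), the wavelength is inversely proportional to velocity:

λ ∝ 1/v

If v → 8.5v, then λ → λ/8.5

When velocity is increased by a factor of 8.5, the wavelength decreases by a factor of 8.5.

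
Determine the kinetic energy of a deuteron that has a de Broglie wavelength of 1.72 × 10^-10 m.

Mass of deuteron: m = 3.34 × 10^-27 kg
2.22 × 10^-21 J (or 0.0139 eV)

From λ = h/√(2mKE), we solve for KE:

λ² = h²/(2mKE)
KE = h²/(2mλ²)
KE = (6.626 × 10^-34 J·s)² / (2 × 3.34 × 10^-27 kg × (1.72 × 10^-10 m)²)
KE = 2.22 × 10^-21 J
KE = 0.0139 eV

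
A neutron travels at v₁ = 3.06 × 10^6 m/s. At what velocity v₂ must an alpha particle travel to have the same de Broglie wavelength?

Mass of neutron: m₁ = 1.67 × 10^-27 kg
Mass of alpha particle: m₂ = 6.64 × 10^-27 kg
v₂ = 7.70 × 10^5 m/s

For equal de Broglie wavelengths: λ₁ = λ₂

h/(m₁v₁) = h/(m₂v₂)
m₁v₁ = m₂v₂
v₂ = v₁ · (m₁/m₂)

v₂ = 3.06 × 10^6 m/s × (1.67 × 10^-27 kg / 6.64 × 10^-27 kg)
v₂ = 7.70 × 10^5 m/s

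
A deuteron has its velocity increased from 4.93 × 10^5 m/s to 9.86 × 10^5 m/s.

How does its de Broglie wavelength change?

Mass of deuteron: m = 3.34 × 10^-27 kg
The wavelength decreases by a factor of 2.

Using λ = h/(mv):

Initial wavelength: λ₁ = h/(mv₁) = 4.02 × 10^-13 m
Final wavelength: λ₂ = h/(mv₂) = 2.01 × 10^-13 m

Since λ ∝ 1/v, when velocity increases by a factor of 2, the wavelength decreases by a factor of 2.

λ₂/λ₁ = v₁/v₂ = 1/2

The wavelength decreases by a factor of 2.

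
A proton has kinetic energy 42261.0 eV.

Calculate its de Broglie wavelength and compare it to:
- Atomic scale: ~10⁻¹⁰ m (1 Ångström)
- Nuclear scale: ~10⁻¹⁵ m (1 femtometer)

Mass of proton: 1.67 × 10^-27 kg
λ = 1.39 × 10^-13 m, which is between nuclear and atomic scales.

Using λ = h/√(2mKE):

KE = 42261.0 eV = 6.771 × 10^-15 J

λ = h/√(2mKE)
λ = (6.626 × 10^-34 J·s) / √(2 × 1.67 × 10^-27 kg × 6.771 × 10^-15 J)
λ = 1.39 × 10^-13 m

Comparison:
- Atomic scale (10⁻¹⁰ m): λ is 0.0014× this size
- Nuclear scale (10⁻¹⁵ m): λ is 1.4e+02× this size

The wavelength is between nuclear and atomic scales.

This wavelength is appropriate for probing atomic structure but too large for nuclear physics experiments.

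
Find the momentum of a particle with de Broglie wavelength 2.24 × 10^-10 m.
2.96 × 10^-24 kg·m/s

From the de Broglie relation λ = h/p, we solve for p:

p = h/λ
p = (6.626 × 10^-34 J·s) / (2.24 × 10^-10 m)
p = 2.96 × 10^-24 kg·m/s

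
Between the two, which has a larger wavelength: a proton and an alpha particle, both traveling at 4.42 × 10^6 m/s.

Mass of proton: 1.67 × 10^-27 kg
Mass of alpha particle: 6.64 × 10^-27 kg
The proton has the longer wavelength.

Using λ = h/(mv), since both particles have the same velocity, the wavelength depends only on mass.

For proton: λ₁ = h/(m₁v) = 8.98 × 10^-14 m
For alpha particle: λ₂ = h/(m₂v) = 2.26 × 10^-14 m

Since λ ∝ 1/m at constant velocity, the lighter particle has the longer wavelength.

The proton has the longer de Broglie wavelength.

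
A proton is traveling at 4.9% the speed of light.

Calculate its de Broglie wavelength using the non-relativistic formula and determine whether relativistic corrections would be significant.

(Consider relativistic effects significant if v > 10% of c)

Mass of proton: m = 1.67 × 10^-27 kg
No, relativistic corrections are not needed.

Using the non-relativistic de Broglie formula λ = h/(mv):

v = 4.9% × c = 1.469 × 10^7 m/s

λ = h/(mv)
λ = (6.626 × 10^-34 J·s) / (1.67 × 10^-27 kg × 1.469 × 10^7 m/s)
λ = 2.70 × 10^-14 m

Since v = 4.9% of c < 10% of c, relativistic corrections are NOT significant and this non-relativistic result is a good approximation.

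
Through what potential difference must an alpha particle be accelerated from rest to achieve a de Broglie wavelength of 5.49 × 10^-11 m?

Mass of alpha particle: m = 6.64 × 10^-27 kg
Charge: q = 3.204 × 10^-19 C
3.42 × 10^-2 V

From λ = h/√(2mqV), we solve for V:

λ² = h²/(2mqV)
V = h²/(2mqλ²)
V = (6.626 × 10^-34 J·s)² / (2 × 6.64 × 10^-27 kg × 3.204 × 10^-19 C × (5.49 × 10^-11 m)²)
V = 3.42 × 10^-2 V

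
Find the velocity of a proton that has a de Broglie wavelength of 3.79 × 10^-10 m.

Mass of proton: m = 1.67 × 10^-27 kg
1.05 × 10^3 m/s

From the de Broglie relation λ = h/(mv), we solve for v:

v = h/(mλ)
v = (6.626 × 10^-34 J·s) / (1.67 × 10^-27 kg × 3.79 × 10^-10 m)
v = 1.05 × 10^3 m/s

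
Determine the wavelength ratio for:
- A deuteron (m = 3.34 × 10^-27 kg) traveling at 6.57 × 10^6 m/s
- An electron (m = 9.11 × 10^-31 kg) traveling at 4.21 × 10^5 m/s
λ₁/λ₂ = 1.75 × 10^-5

Using λ = h/(mv):

λ₁ = h/(m₁v₁) = 3.02 × 10^-14 m
λ₂ = h/(m₂v₂) = 1.73 × 10^-9 m

Ratio λ₁/λ₂ = (m₂v₂)/(m₁v₁)
         = (9.11 × 10^-31 kg × 4.21 × 10^5 m/s) / (3.34 × 10^-27 kg × 6.57 × 10^6 m/s)
         = 1.75 × 10^-5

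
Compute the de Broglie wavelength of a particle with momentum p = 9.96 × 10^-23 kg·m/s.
6.65 × 10^-12 m

Using the de Broglie relation λ = h/p:

λ = h/p
λ = (6.626 × 10^-34 J·s) / (9.96 × 10^-23 kg·m/s)
λ = 6.65 × 10^-12 m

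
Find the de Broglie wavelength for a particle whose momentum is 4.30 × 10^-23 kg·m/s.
1.54 × 10^-11 m

Using the de Broglie relation λ = h/p:

λ = h/p
λ = (6.626 × 10^-34 J·s) / (4.30 × 10^-23 kg·m/s)
λ = 1.54 × 10^-11 m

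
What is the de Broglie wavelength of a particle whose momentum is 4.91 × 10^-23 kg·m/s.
1.35 × 10^-11 m

Using the de Broglie relation λ = h/p:

λ = h/p
λ = (6.626 × 10^-34 J·s) / (4.91 × 10^-23 kg·m/s)
λ = 1.35 × 10^-11 m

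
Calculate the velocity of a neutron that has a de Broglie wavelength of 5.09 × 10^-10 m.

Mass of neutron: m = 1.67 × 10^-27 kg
7.80 × 10^2 m/s

From the de Broglie relation λ = h/(mv), we solve for v:

v = h/(mλ)
v = (6.626 × 10^-34 J·s) / (1.67 × 10^-27 kg × 5.09 × 10^-10 m)
v = 7.80 × 10^2 m/s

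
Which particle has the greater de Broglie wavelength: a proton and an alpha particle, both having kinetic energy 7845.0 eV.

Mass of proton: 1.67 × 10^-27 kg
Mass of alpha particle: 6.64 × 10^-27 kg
The proton has the longer wavelength.

Using λ = h/√(2mKE):

For proton: λ₁ = h/√(2m₁KE) = 3.23 × 10^-13 m
For alpha particle: λ₂ = h/√(2m₂KE) = 1.62 × 10^-13 m

Since λ ∝ 1/√m at constant kinetic energy, the lighter particle has the longer wavelength.

The proton has the longer de Broglie wavelength.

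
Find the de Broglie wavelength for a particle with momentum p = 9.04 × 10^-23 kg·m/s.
7.33 × 10^-12 m

Using the de Broglie relation λ = h/p:

λ = h/p
λ = (6.626 × 10^-34 J·s) / (9.04 × 10^-23 kg·m/s)
λ = 7.33 × 10^-12 m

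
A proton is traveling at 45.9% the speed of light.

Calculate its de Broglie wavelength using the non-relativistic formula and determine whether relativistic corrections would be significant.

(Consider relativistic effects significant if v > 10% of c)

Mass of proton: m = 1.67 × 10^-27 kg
Yes, relativistic corrections are needed.

Using the non-relativistic de Broglie formula λ = h/(mv):

v = 45.9% × c = 1.376 × 10^8 m/s

λ = h/(mv)
λ = (6.626 × 10^-34 J·s) / (1.67 × 10^-27 kg × 1.376 × 10^8 m/s)
λ = 2.88 × 10^-15 m

Since v = 45.9% of c > 10% of c, relativistic corrections ARE significant and the actual wavelength would differ from this non-relativistic estimate.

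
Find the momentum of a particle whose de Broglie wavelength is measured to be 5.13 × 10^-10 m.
1.29 × 10^-24 kg·m/s

From the de Broglie relation λ = h/p, we solve for p:

p = h/λ
p = (6.626 × 10^-34 J·s) / (5.13 × 10^-10 m)
p = 1.29 × 10^-24 kg·m/s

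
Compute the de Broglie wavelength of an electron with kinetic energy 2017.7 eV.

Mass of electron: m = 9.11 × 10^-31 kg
2.73 × 10^-11 m

Using λ = h/√(2mKE):

First convert KE to Joules: KE = 2017.7 eV = 3.233 × 10^-16 J

λ = h/√(2mKE)
λ = (6.626 × 10^-34 J·s) / √(2 × 9.11 × 10^-31 kg × 3.233 × 10^-16 J)
λ = 2.73 × 10^-11 m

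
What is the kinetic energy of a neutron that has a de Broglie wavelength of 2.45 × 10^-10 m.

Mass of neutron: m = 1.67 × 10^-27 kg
2.19 × 10^-21 J (or 0.0137 eV)

From λ = h/√(2mKE), we solve for KE:

λ² = h²/(2mKE)
KE = h²/(2mλ²)
KE = (6.626 × 10^-34 J·s)² / (2 × 1.67 × 10^-27 kg × (2.45 × 10^-10 m)²)
KE = 2.19 × 10^-21 J
KE = 0.0137 eV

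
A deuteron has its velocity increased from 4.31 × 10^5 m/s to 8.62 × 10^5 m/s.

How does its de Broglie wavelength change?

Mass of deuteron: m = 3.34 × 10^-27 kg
The wavelength decreases by a factor of 2.

Using λ = h/(mv):

Initial wavelength: λ₁ = h/(mv₁) = 4.60 × 10^-13 m
Final wavelength: λ₂ = h/(mv₂) = 2.30 × 10^-13 m

Since λ ∝ 1/v, when velocity increases by a factor of 2, the wavelength decreases by a factor of 2.

λ₂/λ₁ = v₁/v₂ = 1/2

The wavelength decreases by a factor of 2.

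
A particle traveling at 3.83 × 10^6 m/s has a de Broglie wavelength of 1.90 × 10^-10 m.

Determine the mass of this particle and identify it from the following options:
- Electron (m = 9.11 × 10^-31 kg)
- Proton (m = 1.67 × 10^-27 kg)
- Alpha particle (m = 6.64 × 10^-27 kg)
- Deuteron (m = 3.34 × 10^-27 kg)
The particle is an electron.

From λ = h/(mv), solve for mass:

m = h/(λv)
m = (6.626 × 10^-34 J·s) / (1.90 × 10^-10 m × 3.83 × 10^6 m/s)
m = 9.11 × 10^-31 kg

Comparing with the listed masses, this is closest to an electron.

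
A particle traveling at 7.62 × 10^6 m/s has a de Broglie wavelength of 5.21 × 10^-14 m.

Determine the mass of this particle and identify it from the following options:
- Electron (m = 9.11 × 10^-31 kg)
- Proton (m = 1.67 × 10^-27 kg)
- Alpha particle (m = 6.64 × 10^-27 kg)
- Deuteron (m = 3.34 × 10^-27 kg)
The particle is a proton.

From λ = h/(mv), solve for mass:

m = h/(λv)
m = (6.626 × 10^-34 J·s) / (5.21 × 10^-14 m × 7.62 × 10^6 m/s)
m = 1.67 × 10^-27 kg

Comparing with the listed masses, this is closest to a proton.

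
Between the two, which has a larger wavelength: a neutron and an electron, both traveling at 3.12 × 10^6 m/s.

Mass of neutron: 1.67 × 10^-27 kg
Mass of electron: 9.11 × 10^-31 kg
The electron has the longer wavelength.

Using λ = h/(mv), since both particles have the same velocity, the wavelength depends only on mass.

For neutron: λ₁ = h/(m₁v) = 1.27 × 10^-13 m
For electron: λ₂ = h/(m₂v) = 2.33 × 10^-10 m

Since λ ∝ 1/m at constant velocity, the lighter particle has the longer wavelength.

The electron has the longer de Broglie wavelength.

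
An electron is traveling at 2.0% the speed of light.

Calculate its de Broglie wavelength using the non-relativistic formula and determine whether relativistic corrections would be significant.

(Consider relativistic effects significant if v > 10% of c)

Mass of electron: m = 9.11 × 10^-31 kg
No, relativistic corrections are not needed.

Using the non-relativistic de Broglie formula λ = h/(mv):

v = 2.0% × c = 5.996 × 10^6 m/s

λ = h/(mv)
λ = (6.626 × 10^-34 J·s) / (9.11 × 10^-31 kg × 5.996 × 10^6 m/s)
λ = 1.21 × 10^-10 m

Since v = 2.0% of c < 10% of c, relativistic corrections are NOT significant and this non-relativistic result is a good approximation.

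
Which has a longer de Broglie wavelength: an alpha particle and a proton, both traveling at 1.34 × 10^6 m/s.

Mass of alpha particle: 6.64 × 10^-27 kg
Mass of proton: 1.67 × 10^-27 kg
The proton has the longer wavelength.

Using λ = h/(mv), since both particles have the same velocity, the wavelength depends only on mass.

For alpha particle: λ₁ = h/(m₁v) = 7.45 × 10^-14 m
For proton: λ₂ = h/(m₂v) = 2.96 × 10^-13 m

Since λ ∝ 1/m at constant velocity, the lighter particle has the longer wavelength.

The proton has the longer de Broglie wavelength.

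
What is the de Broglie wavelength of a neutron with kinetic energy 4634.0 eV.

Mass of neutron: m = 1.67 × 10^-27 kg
4.21 × 10^-13 m

Using λ = h/√(2mKE):

First convert KE to Joules: KE = 4634.0 eV = 7.424 × 10^-16 J

λ = h/√(2mKE)
λ = (6.626 × 10^-34 J·s) / √(2 × 1.67 × 10^-27 kg × 7.424 × 10^-16 J)
λ = 4.21 × 10^-13 m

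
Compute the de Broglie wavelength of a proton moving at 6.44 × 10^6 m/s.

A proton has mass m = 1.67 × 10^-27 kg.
6.16 × 10^-14 m

Using the de Broglie relation λ = h/(mv):

λ = h/(mv)
λ = (6.626 × 10^-34 J·s) / (1.67 × 10^-27 kg × 6.44 × 10^6 m/s)
λ = 6.16 × 10^-14 m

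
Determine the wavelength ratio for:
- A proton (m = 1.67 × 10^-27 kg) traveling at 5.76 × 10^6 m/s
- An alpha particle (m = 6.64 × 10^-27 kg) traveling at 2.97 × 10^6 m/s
λ₁/λ₂ = 2.05

Using λ = h/(mv):

λ₁ = h/(m₁v₁) = 6.89 × 10^-14 m
λ₂ = h/(m₂v₂) = 3.36 × 10^-14 m

Ratio λ₁/λ₂ = (m₂v₂)/(m₁v₁)
         = (6.64 × 10^-27 kg × 2.97 × 10^6 m/s) / (1.67 × 10^-27 kg × 5.76 × 10^6 m/s)
         = 2.05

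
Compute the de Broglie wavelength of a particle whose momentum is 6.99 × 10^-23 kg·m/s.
9.48 × 10^-12 m

Using the de Broglie relation λ = h/p:

λ = h/p
λ = (6.626 × 10^-34 J·s) / (6.99 × 10^-23 kg·m/s)
λ = 9.48 × 10^-12 m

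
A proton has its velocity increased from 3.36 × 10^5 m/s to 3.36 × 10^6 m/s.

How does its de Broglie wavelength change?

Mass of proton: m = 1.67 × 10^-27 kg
The wavelength decreases by a factor of 10.

Using λ = h/(mv):

Initial wavelength: λ₁ = h/(mv₁) = 1.18 × 10^-12 m
Final wavelength: λ₂ = h/(mv₂) = 1.18 × 10^-13 m

Since λ ∝ 1/v, when velocity increases by a factor of 10, the wavelength decreases by a factor of 10.

λ₂/λ₁ = v₁/v₂ = 1/10

The wavelength decreases by a factor of 10.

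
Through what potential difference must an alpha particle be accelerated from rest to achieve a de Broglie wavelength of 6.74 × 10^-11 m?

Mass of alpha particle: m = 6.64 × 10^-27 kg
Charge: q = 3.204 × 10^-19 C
2.27 × 10^-2 V

From λ = h/√(2mqV), we solve for V:

λ² = h²/(2mqV)
V = h²/(2mqλ²)
V = (6.626 × 10^-34 J·s)² / (2 × 6.64 × 10^-27 kg × 3.204 × 10^-19 C × (6.74 × 10^-11 m)²)
V = 2.27 × 10^-2 V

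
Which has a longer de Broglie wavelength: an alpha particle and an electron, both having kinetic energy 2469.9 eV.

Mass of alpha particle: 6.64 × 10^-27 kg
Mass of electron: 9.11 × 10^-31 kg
The electron has the longer wavelength.

Using λ = h/√(2mKE):

For alpha particle: λ₁ = h/√(2m₁KE) = 2.89 × 10^-13 m
For electron: λ₂ = h/√(2m₂KE) = 2.47 × 10^-11 m

Since λ ∝ 1/√m at constant kinetic energy, the lighter particle has the longer wavelength.

The electron has the longer de Broglie wavelength.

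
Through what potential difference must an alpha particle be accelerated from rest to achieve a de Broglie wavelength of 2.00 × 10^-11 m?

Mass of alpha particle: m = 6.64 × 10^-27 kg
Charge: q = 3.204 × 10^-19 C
2.58 × 10^-1 V

From λ = h/√(2mqV), we solve for V:

λ² = h²/(2mqV)
V = h²/(2mqλ²)
V = (6.626 × 10^-34 J·s)² / (2 × 6.64 × 10^-27 kg × 3.204 × 10^-19 C × (2.00 × 10^-11 m)²)
V = 2.58 × 10^-1 V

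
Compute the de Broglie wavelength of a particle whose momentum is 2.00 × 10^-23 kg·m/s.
3.31 × 10^-11 m

Using the de Broglie relation λ = h/p:

λ = h/p
λ = (6.626 × 10^-34 J·s) / (2.00 × 10^-23 kg·m/s)
λ = 3.31 × 10^-11 m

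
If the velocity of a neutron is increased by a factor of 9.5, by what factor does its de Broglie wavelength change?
The wavelength decreases by a factor of 9.5.

From λ = h/(mv), the wavelength is inversely proportional to velocity:

λ ∝ 1/v

If v → 9.5v, then λ → λ/9.5

When velocity is increased by a factor of 9.5, the wavelength decreases by a factor of 9.5.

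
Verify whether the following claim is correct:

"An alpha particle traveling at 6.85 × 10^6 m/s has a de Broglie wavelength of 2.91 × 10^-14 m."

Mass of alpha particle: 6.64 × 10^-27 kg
False

The claim is incorrect.

Using λ = h/(mv):
λ = (6.626 × 10^-34 J·s) / (6.64 × 10^-27 kg × 6.85 × 10^6 m/s)
λ = 1.46 × 10^-14 m

The actual wavelength differs from the claimed 2.91 × 10^-14 m.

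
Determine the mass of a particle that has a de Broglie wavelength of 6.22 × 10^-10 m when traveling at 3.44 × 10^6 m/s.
3.10 × 10^-31 kg

From the de Broglie relation λ = h/(mv), we solve for m:

m = h/(λv)
m = (6.626 × 10^-34 J·s) / (6.22 × 10^-10 m × 3.44 × 10^6 m/s)
m = 3.10 × 10^-31 kg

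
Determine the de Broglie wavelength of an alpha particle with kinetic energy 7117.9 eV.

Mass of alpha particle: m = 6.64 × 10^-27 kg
1.70 × 10^-13 m

Using λ = h/√(2mKE):

First convert KE to Joules: KE = 7117.9 eV = 1.140 × 10^-15 J

λ = h/√(2mKE)
λ = (6.626 × 10^-34 J·s) / √(2 × 6.64 × 10^-27 kg × 1.140 × 10^-15 J)
λ = 1.70 × 10^-13 m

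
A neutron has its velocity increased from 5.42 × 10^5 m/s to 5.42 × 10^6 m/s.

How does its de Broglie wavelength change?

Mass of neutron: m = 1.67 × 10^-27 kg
The wavelength decreases by a factor of 10.

Using λ = h/(mv):

Initial wavelength: λ₁ = h/(mv₁) = 7.32 × 10^-13 m
Final wavelength: λ₂ = h/(mv₂) = 7.32 × 10^-14 m

Since λ ∝ 1/v, when velocity increases by a factor of 10, the wavelength decreases by a factor of 10.

λ₂/λ₁ = v₁/v₂ = 1/10

The wavelength decreases by a factor of 10.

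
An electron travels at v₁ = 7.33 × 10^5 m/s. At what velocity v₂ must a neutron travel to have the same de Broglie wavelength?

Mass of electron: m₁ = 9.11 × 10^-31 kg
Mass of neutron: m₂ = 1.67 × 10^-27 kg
v₂ = 4.00 × 10^2 m/s

For equal de Broglie wavelengths: λ₁ = λ₂

h/(m₁v₁) = h/(m₂v₂)
m₁v₁ = m₂v₂
v₂ = v₁ · (m₁/m₂)

v₂ = 7.33 × 10^5 m/s × (9.11 × 10^-31 kg / 1.67 × 10^-27 kg)
v₂ = 4.00 × 10^2 m/s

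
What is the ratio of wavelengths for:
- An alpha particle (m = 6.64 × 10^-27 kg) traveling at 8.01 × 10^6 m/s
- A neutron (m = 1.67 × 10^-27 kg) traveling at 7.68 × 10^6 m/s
λ₁/λ₂ = 0.241

Using λ = h/(mv):

λ₁ = h/(m₁v₁) = 1.25 × 10^-14 m
λ₂ = h/(m₂v₂) = 5.17 × 10^-14 m

Ratio λ₁/λ₂ = (m₂v₂)/(m₁v₁)
         = (1.67 × 10^-27 kg × 7.68 × 10^6 m/s) / (6.64 × 10^-27 kg × 8.01 × 10^6 m/s)
         = 0.241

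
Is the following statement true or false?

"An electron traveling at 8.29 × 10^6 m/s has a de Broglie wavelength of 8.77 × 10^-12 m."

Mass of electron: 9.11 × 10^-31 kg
False

The claim is incorrect.

Using λ = h/(mv):
λ = (6.626 × 10^-34 J·s) / (9.11 × 10^-31 kg × 8.29 × 10^6 m/s)
λ = 8.77 × 10^-11 m

The actual wavelength differs from the claimed 8.77 × 10^-12 m.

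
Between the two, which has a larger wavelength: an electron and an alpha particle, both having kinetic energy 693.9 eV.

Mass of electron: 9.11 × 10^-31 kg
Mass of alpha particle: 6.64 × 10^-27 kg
The electron has the longer wavelength.

Using λ = h/√(2mKE):

For electron: λ₁ = h/√(2m₁KE) = 4.66 × 10^-11 m
For alpha particle: λ₂ = h/√(2m₂KE) = 5.45 × 10^-13 m

Since λ ∝ 1/√m at constant kinetic energy, the lighter particle has the longer wavelength.

The electron has the longer de Broglie wavelength.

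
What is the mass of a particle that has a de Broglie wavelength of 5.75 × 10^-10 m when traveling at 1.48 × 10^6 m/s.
7.79 × 10^-31 kg

From the de Broglie relation λ = h/(mv), we solve for m:

m = h/(λv)
m = (6.626 × 10^-34 J·s) / (5.75 × 10^-10 m × 1.48 × 10^6 m/s)
m = 7.79 × 10^-31 kg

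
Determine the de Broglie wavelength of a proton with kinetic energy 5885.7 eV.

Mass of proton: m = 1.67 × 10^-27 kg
3.73 × 10^-13 m

Using λ = h/√(2mKE):

First convert KE to Joules: KE = 5885.7 eV = 9.430 × 10^-16 J

λ = h/√(2mKE)
λ = (6.626 × 10^-34 J·s) / √(2 × 1.67 × 10^-27 kg × 9.430 × 10^-16 J)
λ = 3.73 × 10^-13 m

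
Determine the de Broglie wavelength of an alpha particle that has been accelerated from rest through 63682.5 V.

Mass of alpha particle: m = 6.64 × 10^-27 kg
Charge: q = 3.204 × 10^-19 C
4.03 × 10^-14 m

When a particle is accelerated through voltage V, it gains kinetic energy KE = qV.

The de Broglie wavelength is then λ = h/√(2mqV):

λ = h/√(2mqV)
λ = (6.626 × 10^-34 J·s) / √(2 × 6.64 × 10^-27 kg × 3.204 × 10^-19 C × 63682.5 V)
λ = 4.03 × 10^-14 m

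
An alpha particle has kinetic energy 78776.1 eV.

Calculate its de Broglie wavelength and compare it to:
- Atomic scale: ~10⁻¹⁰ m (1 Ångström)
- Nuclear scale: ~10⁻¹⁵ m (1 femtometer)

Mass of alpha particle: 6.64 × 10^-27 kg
λ = 5.12 × 10^-14 m, which is between nuclear and atomic scales.

Using λ = h/√(2mKE):

KE = 78776.1 eV = 1.262 × 10^-14 J

λ = h/√(2mKE)
λ = (6.626 × 10^-34 J·s) / √(2 × 6.64 × 10^-27 kg × 1.262 × 10^-14 J)
λ = 5.12 × 10^-14 m

Comparison:
- Atomic scale (10⁻¹⁰ m): λ is 0.00051× this size
- Nuclear scale (10⁻¹⁵ m): λ is 51× this size

The wavelength is between nuclear and atomic scales.

This wavelength is appropriate for probing atomic structure but too large for nuclear physics experiments.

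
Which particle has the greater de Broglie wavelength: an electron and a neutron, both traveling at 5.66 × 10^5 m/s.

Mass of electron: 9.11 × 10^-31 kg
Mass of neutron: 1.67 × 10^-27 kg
The electron has the longer wavelength.

Using λ = h/(mv), since both particles have the same velocity, the wavelength depends only on mass.

For electron: λ₁ = h/(m₁v) = 1.29 × 10^-9 m
For neutron: λ₂ = h/(m₂v) = 7.01 × 10^-13 m

Since λ ∝ 1/m at constant velocity, the lighter particle has the longer wavelength.

The electron has the longer de Broglie wavelength.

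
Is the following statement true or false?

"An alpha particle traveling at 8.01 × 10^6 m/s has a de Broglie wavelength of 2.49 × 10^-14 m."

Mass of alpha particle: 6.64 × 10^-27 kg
False

The claim is incorrect.

Using λ = h/(mv):
λ = (6.626 × 10^-34 J·s) / (6.64 × 10^-27 kg × 8.01 × 10^6 m/s)
λ = 1.25 × 10^-14 m

The actual wavelength differs from the claimed 2.49 × 10^-14 m.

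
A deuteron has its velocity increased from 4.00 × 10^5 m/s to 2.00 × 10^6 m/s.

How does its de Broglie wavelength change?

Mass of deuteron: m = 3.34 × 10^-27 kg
The wavelength decreases by a factor of 5.

Using λ = h/(mv):

Initial wavelength: λ₁ = h/(mv₁) = 4.96 × 10^-13 m
Final wavelength: λ₂ = h/(mv₂) = 9.92 × 10^-14 m

Since λ ∝ 1/v, when velocity increases by a factor of 5, the wavelength decreases by a factor of 5.

λ₂/λ₁ = v₁/v₂ = 1/5

The wavelength decreases by a factor of 5.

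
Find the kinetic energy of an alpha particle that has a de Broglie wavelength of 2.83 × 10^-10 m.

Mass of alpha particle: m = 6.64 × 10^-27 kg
4.13 × 10^-22 J (or 2.58 × 10^-3 eV)

From λ = h/√(2mKE), we solve for KE:

λ² = h²/(2mKE)
KE = h²/(2mλ²)
KE = (6.626 × 10^-34 J·s)² / (2 × 6.64 × 10^-27 kg × (2.83 × 10^-10 m)²)
KE = 4.13 × 10^-22 J
KE = 2.58 × 10^-3 eV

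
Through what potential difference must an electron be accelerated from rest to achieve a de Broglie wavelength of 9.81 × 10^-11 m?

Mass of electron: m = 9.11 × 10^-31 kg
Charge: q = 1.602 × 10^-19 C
156 V

From λ = h/√(2mqV), we solve for V:

λ² = h²/(2mqV)
V = h²/(2mqλ²)
V = (6.626 × 10^-34 J·s)² / (2 × 9.11 × 10^-31 kg × 1.602 × 10^-19 C × (9.81 × 10^-11 m)²)
V = 156 V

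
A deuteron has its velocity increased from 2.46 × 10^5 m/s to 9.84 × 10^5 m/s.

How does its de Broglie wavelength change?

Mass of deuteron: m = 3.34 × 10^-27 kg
The wavelength decreases by a factor of 4.

Using λ = h/(mv):

Initial wavelength: λ₁ = h/(mv₁) = 8.06 × 10^-13 m
Final wavelength: λ₂ = h/(mv₂) = 2.02 × 10^-13 m

Since λ ∝ 1/v, when velocity increases by a factor of 4, the wavelength decreases by a factor of 4.

λ₂/λ₁ = v₁/v₂ = 1/4

The wavelength decreases by a factor of 4.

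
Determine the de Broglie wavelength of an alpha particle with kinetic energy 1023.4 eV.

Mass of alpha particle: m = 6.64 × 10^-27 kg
4.49 × 10^-13 m

Using λ = h/√(2mKE):

First convert KE to Joules: KE = 1023.4 eV = 1.640 × 10^-16 J

λ = h/√(2mKE)
λ = (6.626 × 10^-34 J·s) / √(2 × 6.64 × 10^-27 kg × 1.640 × 10^-16 J)
λ = 4.49 × 10^-13 m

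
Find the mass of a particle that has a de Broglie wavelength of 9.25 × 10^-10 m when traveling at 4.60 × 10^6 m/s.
1.56 × 10^-31 kg

From the de Broglie relation λ = h/(mv), we solve for m:

m = h/(λv)
m = (6.626 × 10^-34 J·s) / (9.25 × 10^-10 m × 4.60 × 10^6 m/s)
m = 1.56 × 10^-31 kg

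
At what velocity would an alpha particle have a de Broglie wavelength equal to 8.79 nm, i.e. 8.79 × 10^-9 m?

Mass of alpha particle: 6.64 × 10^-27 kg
1.14 × 10^1 m/s

From λ = h/(mv), solve for v:

v = h/(mλ)
v = (6.626 × 10^-34 J·s) / (6.64 × 10^-27 kg × 8.79 × 10^-9 m)
v = 1.14 × 10^1 m/s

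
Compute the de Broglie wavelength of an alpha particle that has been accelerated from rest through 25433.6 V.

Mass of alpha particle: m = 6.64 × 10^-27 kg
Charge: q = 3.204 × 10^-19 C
6.37 × 10^-14 m

When a particle is accelerated through voltage V, it gains kinetic energy KE = qV.

The de Broglie wavelength is then λ = h/√(2mqV):

λ = h/√(2mqV)
λ = (6.626 × 10^-34 J·s) / √(2 × 6.64 × 10^-27 kg × 3.204 × 10^-19 C × 25433.6 V)
λ = 6.37 × 10^-14 m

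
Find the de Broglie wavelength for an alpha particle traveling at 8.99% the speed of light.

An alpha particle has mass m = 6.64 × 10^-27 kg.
3.70 × 10^-15 m

Using the de Broglie relation λ = h/(mv):

v = 8.99% × c = 2.695 × 10^7 m/s

λ = h/(mv)
λ = (6.626 × 10^-34 J·s) / (6.64 × 10^-27 kg × 2.695 × 10^7 m/s)
λ = 3.70 × 10^-15 m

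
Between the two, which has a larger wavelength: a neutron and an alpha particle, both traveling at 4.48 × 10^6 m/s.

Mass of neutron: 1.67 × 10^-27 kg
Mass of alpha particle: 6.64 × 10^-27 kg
The neutron has the longer wavelength.

Using λ = h/(mv), since both particles have the same velocity, the wavelength depends only on mass.

For neutron: λ₁ = h/(m₁v) = 8.86 × 10^-14 m
For alpha particle: λ₂ = h/(m₂v) = 2.23 × 10^-14 m

Since λ ∝ 1/m at constant velocity, the lighter particle has the longer wavelength.

The neutron has the longer de Broglie wavelength.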